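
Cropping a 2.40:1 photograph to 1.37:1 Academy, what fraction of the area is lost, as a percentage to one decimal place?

Going from 2.40:1 to 1.37:1 Academy means cutting width while keeping height.
Fraction kept = (1.370)/(2.400) ≈ 57.08%, so 42.92% is lost.

42.9%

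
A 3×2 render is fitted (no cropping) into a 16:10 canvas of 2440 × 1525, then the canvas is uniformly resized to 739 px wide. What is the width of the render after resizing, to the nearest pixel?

693 px

Fitted into 2440×1525, the render spans the height; its width is 1525 × 3/2 ≈ 2287.50 px.
Resizing to 739 px wide multiplies everything by 0.3029: 2287.50 → 692.81 px.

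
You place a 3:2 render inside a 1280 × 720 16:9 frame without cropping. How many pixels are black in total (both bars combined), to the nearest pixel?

3:2 is narrower than 16:9, so it spans the full height.
That makes the image 1080.0000 px wide (720 × 3/2).
Leftover width: 1280 − 1080.0000 = 200.0000 px.
Across the 720-px span: 200.0000 × 720 ≈ 144000 px.

144000 pixels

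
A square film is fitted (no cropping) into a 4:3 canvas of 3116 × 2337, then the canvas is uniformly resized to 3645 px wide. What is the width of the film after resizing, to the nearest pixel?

Fitted into 3116×2337, the film spans the height; its width is 2337 × 1/1 ≈ 2337.00 px.
The frame scales by 3645/3116 = 1.1698; 2337.00 × 1.1698 ≈ 2733.75 px.

2734 px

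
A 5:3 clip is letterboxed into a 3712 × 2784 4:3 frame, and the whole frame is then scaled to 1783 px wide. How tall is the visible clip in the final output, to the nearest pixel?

In the 3712×2784 frame the clip fills the width: height = 3712 × 3/5 ≈ 2227.20 px.
Resizing to 1783 px wide multiplies everything by 0.4803: 2227.20 → 1069.80 px.

1070 px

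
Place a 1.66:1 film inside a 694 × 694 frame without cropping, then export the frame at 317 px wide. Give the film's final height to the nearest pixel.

Fitted into 694×694, the film spans the width; its height is 694 / 1.660 ≈ 418.07 px.
Resizing to 317 px wide multiplies everything by 0.4568: 418.07 → 190.96 px.

191 px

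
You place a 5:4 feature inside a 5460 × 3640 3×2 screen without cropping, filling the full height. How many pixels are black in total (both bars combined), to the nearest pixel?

That makes the image 4550.0000 px wide (3640 × 5/4).
5460 − 4550.0000 = 910.0000 px of bars.
That's 910.0000 × 3640 ≈ 3312400 black pixels.

3312400 pixels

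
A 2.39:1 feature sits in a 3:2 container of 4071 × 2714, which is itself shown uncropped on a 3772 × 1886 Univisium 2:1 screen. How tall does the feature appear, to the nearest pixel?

1184 px

Inside the 4071×2714 canvas the feature is width-limited at 4071.00 × 1703.35.
The 3:2 canvas is height-limited in 3772×1886, giving 2829.00 × 1886.00; scale factor 0.6949.
So the feature's height is 1703.35 × 0.6949 ≈ 1183.68.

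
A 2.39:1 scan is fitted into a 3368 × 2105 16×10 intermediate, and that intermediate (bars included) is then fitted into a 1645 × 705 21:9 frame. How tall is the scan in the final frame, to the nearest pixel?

472 px

Inside the 3368×2105 canvas the scan is width-limited at 3368.00 × 1409.21.
16×10 in 1645×705: fills the height, so the intermediate becomes 1128.00 × 705.00 — a scale of ×0.3349.
The scan scales with it: height 1409.21 × 0.3349 ≈ 471.97.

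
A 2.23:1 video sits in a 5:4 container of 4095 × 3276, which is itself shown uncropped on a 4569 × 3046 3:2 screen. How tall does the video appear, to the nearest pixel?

1707 px

First fit — 2.23:1 into 4095×3276 spans the width: 4095.00 × 1836.32.
The 5:4 canvas is height-limited in 4569×3046, giving 3807.50 × 3046.00; scale factor 0.9298.
The video scales with it: height 1836.32 × 0.9298 ≈ 1707.40.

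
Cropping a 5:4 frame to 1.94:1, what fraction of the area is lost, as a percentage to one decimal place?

The width stays; only height is cut (since 1.94:1 is wider than 5:4).
Area ratio = (1.250)/(1.940) = 64.43%; the remaining 35.57% is cropped out.

35.6%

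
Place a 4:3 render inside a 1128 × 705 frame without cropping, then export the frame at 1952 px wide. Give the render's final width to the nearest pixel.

In the 1128×705 frame the render fills the height: width = 705 × 4/3 ≈ 940.00 px.
Resizing to 1952 px wide multiplies everything by 1.7305: 940.00 → 1626.67 px.

1627 px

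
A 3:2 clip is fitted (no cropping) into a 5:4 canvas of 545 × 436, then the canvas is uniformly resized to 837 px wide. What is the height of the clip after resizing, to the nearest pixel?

Fitted into 545×436, the clip spans the width; its height is 545 × 2/3 ≈ 363.33 px.
Resizing to 837 px wide multiplies everything by 1.5358: 363.33 → 558.00 px.

558 px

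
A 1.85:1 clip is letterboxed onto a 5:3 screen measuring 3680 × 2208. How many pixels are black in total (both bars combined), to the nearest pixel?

1.85:1 is wider than 5:3, so it spans the full width.
The clip is 3680 / 1.850 ≈ 1989.1892 px tall.
Leftover height: 2208 − 1989.1892 = 218.8108 px.
That's 218.8108 × 3680 ≈ 805224 black pixels.

805224 pixels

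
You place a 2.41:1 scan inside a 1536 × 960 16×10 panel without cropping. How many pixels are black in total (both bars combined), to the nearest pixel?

2.41:1 (2.410) > 16×10 (1.600), so the scan fills the width.
That makes the image 637.3444 px tall (1536 / 2.410).
960 − 637.3444 = 322.6556 px of bars.
That's 322.6556 × 1536 ≈ 495599 black pixels.

495599 pixels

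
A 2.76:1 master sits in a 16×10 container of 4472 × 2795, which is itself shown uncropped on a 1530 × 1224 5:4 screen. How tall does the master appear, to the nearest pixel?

554 px

2.76:1 in 4472×2795: fills the width, so the master is 4472.00 × 1620.29.
The 16×10 canvas is width-limited in 1530×1224, giving 1530.00 × 956.25; scale factor 0.3421.
Applying the same ×0.3421: 1620.29 → 554.35.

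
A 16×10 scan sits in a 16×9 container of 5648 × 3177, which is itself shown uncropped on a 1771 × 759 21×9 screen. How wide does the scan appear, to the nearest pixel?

First fit — 16×10 into 5648×3177 spans the height: 5083.20 × 3177.00.
Second fit — the 16×9 canvas into 1771×759 spans the height: 1349.33 × 759.00 (×0.2389 from 5648×3177).
The scan scales with it: width 5083.20 × 0.2389 ≈ 1214.40.

1214 px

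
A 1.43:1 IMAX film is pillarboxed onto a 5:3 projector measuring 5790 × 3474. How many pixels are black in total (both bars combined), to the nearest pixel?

2856253 pixels

1.43:1 IMAX is narrower than 5:3, so it spans the full height.
The film is 3474 × 1.430 ≈ 4967.8200 px wide.
Black = 5790 − 4967.8200 = 822.1800 px.
Bar area = 822.1800 × 3474 ≈ 2856253 px.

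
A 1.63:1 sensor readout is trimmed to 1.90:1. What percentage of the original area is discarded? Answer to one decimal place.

14.2%

Going from 1.63:1 to 1.90:1 means cutting height while keeping width.
Fraction kept = (1.630)/(1.900) ≈ 85.79%, so 14.21% is lost.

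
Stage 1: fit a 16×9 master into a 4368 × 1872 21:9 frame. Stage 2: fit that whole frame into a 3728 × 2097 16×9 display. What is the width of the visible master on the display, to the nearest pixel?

2840 px

16×9 in 4368×1872: fills the height, so the master is 3328.00 × 1872.00.
The 21:9 canvas is width-limited in 3728×2097, giving 3728.00 × 1597.71; scale factor 0.8535.
Applying the same ×0.8535: 3328.00 → 2840.38.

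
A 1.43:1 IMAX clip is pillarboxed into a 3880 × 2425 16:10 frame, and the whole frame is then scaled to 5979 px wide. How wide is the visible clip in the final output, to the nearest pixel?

Fitted into 3880×2425, the clip spans the height; its width is 2425 × 1.430 ≈ 3467.75 px.
Resizing to 5979 px wide multiplies everything by 1.5410: 3467.75 → 5343.73 px.

5344 px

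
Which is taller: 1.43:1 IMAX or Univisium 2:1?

1.43:1 IMAX

1.43 and Univisium 2:1 = 2; 2 > 1.43. The smaller width-to-height ratio is the taller frame.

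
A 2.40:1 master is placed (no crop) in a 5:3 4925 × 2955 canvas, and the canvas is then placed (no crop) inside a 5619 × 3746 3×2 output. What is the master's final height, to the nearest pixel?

Inside the 4925×2955 canvas the master is width-limited at 4925.00 × 2052.08.
The 5:3 canvas is width-limited in 5619×3746, giving 5619.00 × 3371.40; scale factor 1.1409.
So the master's height is 2052.08 × 1.1409 ≈ 2341.25.

2341 px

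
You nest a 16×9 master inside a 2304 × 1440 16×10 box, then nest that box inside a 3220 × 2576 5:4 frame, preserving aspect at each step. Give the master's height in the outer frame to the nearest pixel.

16×9 in 2304×1440: fills the width, so the master is 2304.00 × 1296.00.
Second fit — the 16×10 canvas into 3220×2576 spans the width: 3220.00 × 2012.50 (×1.3976 from 2304×1440).
So the master's height is 1296.00 × 1.3976 ≈ 1811.25.

1811 px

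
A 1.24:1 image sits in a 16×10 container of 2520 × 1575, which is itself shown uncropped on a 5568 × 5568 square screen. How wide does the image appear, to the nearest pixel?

1.24:1 in 2520×1575: fills the height, so the image is 1953.00 × 1575.00.
The 16×10 canvas is width-limited in 5568×5568, giving 5568.00 × 3480.00; scale factor 2.2095.
The image scales with it: width 1953.00 × 2.2095 ≈ 4315.20.

4315 px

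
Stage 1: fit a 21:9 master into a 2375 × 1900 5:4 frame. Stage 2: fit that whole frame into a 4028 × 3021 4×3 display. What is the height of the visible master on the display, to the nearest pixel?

1618 px

Inside the 2375×1900 canvas the master is width-limited at 2375.00 × 1017.86.
5:4 in 4028×3021: fills the height, so the intermediate becomes 3776.25 × 3021.00 — a scale of ×1.5900.
Applying the same ×1.5900: 1017.86 → 1618.39.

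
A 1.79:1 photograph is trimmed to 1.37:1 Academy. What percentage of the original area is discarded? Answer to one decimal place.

Going from 1.79:1 to 1.37:1 Academy means cutting width while keeping height.
Fraction kept = (1.370)/(1.790) ≈ 76.54%, so 23.46% is lost.

23.5%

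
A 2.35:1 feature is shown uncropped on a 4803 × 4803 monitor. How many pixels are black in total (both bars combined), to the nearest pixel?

13252295 pixels

2.35:1 (2.350) > square (1.000), so the feature fills the width.
That makes the image 2043.8298 px tall (4803 / 2.350).
4803 − 2043.8298 = 2759.1702 px of bars.
That's 2759.1702 × 4803 ≈ 13252295 black pixels.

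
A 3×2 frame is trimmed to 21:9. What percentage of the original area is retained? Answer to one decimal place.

21:9 is wider than 3×2, so the crop keeps the full width and trims the height.
(1.500)/(2.333) ≈ 0.643 of the area survives.

64.3%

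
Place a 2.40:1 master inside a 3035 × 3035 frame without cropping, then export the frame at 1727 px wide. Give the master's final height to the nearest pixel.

720 px

Fitted into 3035×3035, the master spans the width; its height is 3035 / 2.400 ≈ 1264.58 px.
The frame scales by 1727/3035 = 0.5690; 1264.58 × 0.5690 ≈ 719.58 px.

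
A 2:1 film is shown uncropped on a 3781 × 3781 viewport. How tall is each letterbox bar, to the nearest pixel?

2:1 (2.000) > square (1.000), so the film fills the width.
The film is 3781 × 1/2 ≈ 1890.50 px tall.
Black = 3781 − 1890.50 = 1890.50 px, or 945.25 per bar.

945 px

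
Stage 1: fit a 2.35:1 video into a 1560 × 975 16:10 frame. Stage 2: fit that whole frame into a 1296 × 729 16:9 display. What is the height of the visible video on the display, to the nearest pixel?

2.35:1 in 1560×975: fills the width, so the video is 1560.00 × 663.83.
16:10 in 1296×729: fills the height, so the intermediate becomes 1166.40 × 729.00 — a scale of ×0.7477.
So the video's height is 663.83 × 0.7477 ≈ 496.34.

496 px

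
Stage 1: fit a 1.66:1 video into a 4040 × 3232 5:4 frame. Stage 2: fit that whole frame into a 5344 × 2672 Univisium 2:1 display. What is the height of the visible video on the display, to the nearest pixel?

2012 px

First fit — 1.66:1 into 4040×3232 spans the width: 4040.00 × 2433.73.
5:4 in 5344×2672: fills the height, so the intermediate becomes 3340.00 × 2672.00 — a scale of ×0.8267.
So the video's height is 2433.73 × 0.8267 ≈ 2012.05.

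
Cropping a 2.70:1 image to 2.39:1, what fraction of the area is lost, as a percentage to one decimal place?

Going from 2.70:1 to 2.39:1 means cutting width while keeping height.
Area ratio = (2.390)/(2.700) = 88.52%; the remaining 11.48% is cropped out.

11.5%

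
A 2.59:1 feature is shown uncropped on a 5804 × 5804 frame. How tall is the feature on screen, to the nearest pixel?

2241 px

2.59:1 is wider than square, so it spans the full width.
Content height = 5804 / 2.590 ≈ 2240.93 px.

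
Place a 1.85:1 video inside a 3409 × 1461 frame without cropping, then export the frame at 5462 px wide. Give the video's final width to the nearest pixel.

4331 px

Fitted into 3409×1461, the video spans the height; its width is 1461 × 1.850 ≈ 2702.85 px.
Resizing to 5462 px wide multiplies everything by 1.6022: 2702.85 → 4330.59 px.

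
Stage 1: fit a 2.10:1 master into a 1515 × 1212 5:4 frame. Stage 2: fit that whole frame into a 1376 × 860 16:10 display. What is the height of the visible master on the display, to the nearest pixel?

First fit — 2.10:1 into 1515×1212 spans the width: 1515.00 × 721.43.
Second fit — the 5:4 canvas into 1376×860 spans the height: 1075.00 × 860.00 (×0.7096 from 1515×1212).
The master scales with it: height 721.43 × 0.7096 ≈ 511.90.

512 px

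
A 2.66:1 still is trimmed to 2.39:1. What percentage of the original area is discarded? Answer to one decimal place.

Going from 2.66:1 to 2.39:1 means cutting width while keeping height.
(2.390)/(2.660) ≈ 0.898 of the area survives, leaving 10.15% discarded.

10.2%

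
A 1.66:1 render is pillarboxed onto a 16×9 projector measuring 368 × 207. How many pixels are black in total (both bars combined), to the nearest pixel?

5047 pixels

1.66:1 (1.660) < 16×9 (1.778), so the render fills the height.
The render is 207 × 1.660 ≈ 343.6200 px wide.
368 − 343.6200 = 24.3800 px of bars.
Bar area = 24.3800 × 207 ≈ 5047 px.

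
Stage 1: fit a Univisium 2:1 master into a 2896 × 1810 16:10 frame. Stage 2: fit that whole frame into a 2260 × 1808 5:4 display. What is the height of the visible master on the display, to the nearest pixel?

Univisium 2:1 in 2896×1810: fills the width, so the master is 2896.00 × 1448.00.
Second fit — the 16:10 canvas into 2260×1808 spans the width: 2260.00 × 1412.50 (×0.7804 from 2896×1810).
Applying the same ×0.7804: 1448.00 → 1130.00.

1130 px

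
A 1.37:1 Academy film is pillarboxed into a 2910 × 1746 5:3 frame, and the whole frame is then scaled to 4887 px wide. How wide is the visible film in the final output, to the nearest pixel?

4017 px

In the 2910×1746 frame the film fills the height: width = 1746 × 1.370 ≈ 2392.02 px.
The frame scales by 4887/2910 = 1.6794; 2392.02 × 1.6794 ≈ 4017.11 px.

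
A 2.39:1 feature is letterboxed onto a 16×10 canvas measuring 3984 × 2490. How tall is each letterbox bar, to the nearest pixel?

2.39:1 (2.390) > 16×10 (1.600), so the feature fills the width.
That makes the image 1666.95 px tall (3984 / 2.390).
2490 − 1666.95 = 823.05 px of bars (411.53 each).

412 px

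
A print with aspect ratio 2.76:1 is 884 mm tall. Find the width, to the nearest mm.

2440 mm

Width = 884 × 2.760 = 2439.84.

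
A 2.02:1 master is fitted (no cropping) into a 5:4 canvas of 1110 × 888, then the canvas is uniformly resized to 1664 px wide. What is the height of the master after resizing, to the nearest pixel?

In the 1110×888 frame the master fills the width: height = 1110 / 2.020 ≈ 549.50 px.
Scaling 1110 → 1664 is ×1.4991, so the height becomes 549.50 × 1.4991 ≈ 823.76 px.

824 px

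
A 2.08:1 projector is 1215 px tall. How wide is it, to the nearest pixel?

1215 × 2.080 = 2527.20.

2527 px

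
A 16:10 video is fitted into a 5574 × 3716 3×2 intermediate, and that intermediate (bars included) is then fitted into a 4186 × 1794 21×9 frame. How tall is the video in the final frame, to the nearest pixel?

Inside the 5574×3716 canvas the video is width-limited at 5574.00 × 3483.75.
The 3×2 canvas is height-limited in 4186×1794, giving 2691.00 × 1794.00; scale factor 0.4828.
The video scales with it: height 3483.75 × 0.4828 ≈ 1681.88.

1682 px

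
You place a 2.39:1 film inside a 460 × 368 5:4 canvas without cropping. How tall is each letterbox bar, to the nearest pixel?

Since 2.390 > 1.250, the film is width-limited.
That makes the image 192.47 px tall (460 / 2.390).
368 − 192.47 = 175.53 px of bars (87.77 each).

88 px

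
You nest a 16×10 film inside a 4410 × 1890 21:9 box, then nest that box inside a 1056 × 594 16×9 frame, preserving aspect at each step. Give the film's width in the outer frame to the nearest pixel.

16×10 in 4410×1890: fills the height, so the film is 3024.00 × 1890.00.
Second fit — the 21:9 canvas into 1056×594 spans the width: 1056.00 × 452.57 (×0.2395 from 4410×1890).
So the film's width is 3024.00 × 0.2395 ≈ 724.11.

724 px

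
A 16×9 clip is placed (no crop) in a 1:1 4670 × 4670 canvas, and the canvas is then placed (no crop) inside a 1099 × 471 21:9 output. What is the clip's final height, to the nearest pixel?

Inside the 4670×4670 canvas the clip is width-limited at 4670.00 × 2626.88.
The 1:1 canvas is height-limited in 1099×471, giving 471.00 × 471.00; scale factor 0.1009.
So the clip's height is 2626.88 × 0.1009 ≈ 264.94.

265 px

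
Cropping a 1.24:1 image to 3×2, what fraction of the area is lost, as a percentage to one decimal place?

17.3%

Going from 1.24:1 to 3×2 means cutting height while keeping width.
Fraction kept = (1.240)/(1.500) ≈ 82.67%, so 17.33% is lost.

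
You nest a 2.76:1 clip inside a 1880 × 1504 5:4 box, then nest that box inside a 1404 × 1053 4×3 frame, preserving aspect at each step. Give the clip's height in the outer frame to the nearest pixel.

First fit — 2.76:1 into 1880×1504 spans the width: 1880.00 × 681.16.
Second fit — the 5:4 canvas into 1404×1053 spans the height: 1316.25 × 1053.00 (×0.7001 from 1880×1504).
So the clip's height is 681.16 × 0.7001 ≈ 476.90.

477 px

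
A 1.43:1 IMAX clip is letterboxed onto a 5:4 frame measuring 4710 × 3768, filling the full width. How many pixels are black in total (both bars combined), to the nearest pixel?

That makes the image 3293.7063 px tall (4710 / 1.430).
3768 − 3293.7063 = 474.2937 px of bars.
Bar area = 474.2937 × 4710 ≈ 2233923 px.

2233923 pixels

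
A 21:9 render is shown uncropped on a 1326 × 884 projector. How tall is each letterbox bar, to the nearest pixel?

158 px

21:9 (2.333) > 3×2 (1.500), so the render fills the width.
That makes the image 568.29 px tall (1326 × 9/21).
Black = 884 − 568.29 = 315.71 px, or 157.86 per bar.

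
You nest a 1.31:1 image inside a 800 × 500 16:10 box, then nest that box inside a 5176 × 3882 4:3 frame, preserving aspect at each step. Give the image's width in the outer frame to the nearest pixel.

4238 px

1.31:1 in 800×500: fills the height, so the image is 655.00 × 500.00.
The 16:10 canvas is width-limited in 5176×3882, giving 5176.00 × 3235.00; scale factor 6.4700.
So the image's width is 655.00 × 6.4700 ≈ 4237.85.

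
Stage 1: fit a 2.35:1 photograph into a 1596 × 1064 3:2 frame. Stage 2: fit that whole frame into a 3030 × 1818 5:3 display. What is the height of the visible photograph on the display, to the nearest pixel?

First fit — 2.35:1 into 1596×1064 spans the width: 1596.00 × 679.15.
3:2 in 3030×1818: fills the height, so the intermediate becomes 2727.00 × 1818.00 — a scale of ×1.7086.
So the photograph's height is 679.15 × 1.7086 ≈ 1160.43.

1160 px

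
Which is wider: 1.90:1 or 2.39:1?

2.39:1

1.9 and 2.39; 2.39 > 1.9.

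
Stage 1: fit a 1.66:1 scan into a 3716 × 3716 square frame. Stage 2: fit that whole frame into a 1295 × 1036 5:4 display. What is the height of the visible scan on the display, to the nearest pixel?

624 px

1.66:1 in 3716×3716: fills the width, so the scan is 3716.00 × 2238.55.
square in 1295×1036: fills the height, so the intermediate becomes 1036.00 × 1036.00 — a scale of ×0.2788.
Applying the same ×0.2788: 2238.55 → 624.10.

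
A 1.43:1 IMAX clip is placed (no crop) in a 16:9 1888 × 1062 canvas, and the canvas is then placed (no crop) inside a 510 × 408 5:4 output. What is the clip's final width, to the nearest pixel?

First fit — 1.43:1 IMAX into 1888×1062 spans the height: 1518.66 × 1062.00.
The 16:9 canvas is width-limited in 510×408, giving 510.00 × 286.88; scale factor 0.2701.
Applying the same ×0.2701: 1518.66 → 410.23.

410 px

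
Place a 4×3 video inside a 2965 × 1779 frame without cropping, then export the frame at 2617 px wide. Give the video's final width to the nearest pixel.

2094 px

In the 2965×1779 frame the video fills the height: width = 1779 × 4/3 ≈ 2372.00 px.
Resizing to 2617 px wide multiplies everything by 0.8826: 2372.00 → 2093.60 px.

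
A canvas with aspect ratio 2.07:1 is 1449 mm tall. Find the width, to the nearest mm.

2999 mm

At 2.07:1, 1449 × 2.070 ≈ 2999.43.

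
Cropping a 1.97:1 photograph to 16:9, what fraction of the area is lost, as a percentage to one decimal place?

The height stays; only width is cut (since 16:9 is narrower than 1.97:1).
(1.778)/(1.970) ≈ 0.902 of the area survives, leaving 9.76% discarded.

9.8%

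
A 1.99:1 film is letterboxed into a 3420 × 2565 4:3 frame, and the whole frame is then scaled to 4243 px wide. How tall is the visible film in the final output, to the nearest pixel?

2132 px

In the 3420×2565 frame the film fills the width: height = 3420 / 1.990 ≈ 1718.59 px.
The frame scales by 4243/3420 = 1.2406; 1718.59 × 1.2406 ≈ 2132.16 px.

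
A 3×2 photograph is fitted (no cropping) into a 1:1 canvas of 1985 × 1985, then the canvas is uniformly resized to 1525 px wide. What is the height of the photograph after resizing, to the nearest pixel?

1017 px

In the 1985×1985 frame the photograph fills the width: height = 1985 × 2/3 ≈ 1323.33 px.
Scaling 1985 → 1525 is ×0.7683, so the height becomes 1323.33 × 0.7683 ≈ 1016.67 px.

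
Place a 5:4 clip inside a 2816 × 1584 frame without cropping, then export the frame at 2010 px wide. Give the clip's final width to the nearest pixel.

1413 px

In the 2816×1584 frame the clip fills the height: width = 1584 × 5/4 ≈ 1980.00 px.
The frame scales by 2010/2816 = 0.7138; 1980.00 × 0.7138 ≈ 1413.28 px.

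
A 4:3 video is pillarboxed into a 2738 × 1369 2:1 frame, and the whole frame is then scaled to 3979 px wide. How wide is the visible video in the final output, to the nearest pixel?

2653 px

At 2738×1369 the video is height-limited, so width = 1369 × 4/3 ≈ 1825.33 px.
Resizing to 3979 px wide multiplies everything by 1.4533: 1825.33 → 2652.67 px.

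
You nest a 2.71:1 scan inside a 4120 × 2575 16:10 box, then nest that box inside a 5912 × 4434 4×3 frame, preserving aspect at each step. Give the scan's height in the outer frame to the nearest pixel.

Inside the 4120×2575 canvas the scan is width-limited at 4120.00 × 1520.30.
Second fit — the 16:10 canvas into 5912×4434 spans the width: 5912.00 × 3695.00 (×1.4350 from 4120×2575).
Applying the same ×1.4350: 1520.30 → 2181.55.

2182 px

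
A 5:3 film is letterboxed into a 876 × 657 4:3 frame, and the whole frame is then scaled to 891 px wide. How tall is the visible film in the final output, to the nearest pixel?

Fitted into 876×657, the film spans the width; its height is 876 × 3/5 ≈ 525.60 px.
Scaling 876 → 891 is ×1.0171, so the height becomes 525.60 × 1.0171 ≈ 534.60 px.

535 px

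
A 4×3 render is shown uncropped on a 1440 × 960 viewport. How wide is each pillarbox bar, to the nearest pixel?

Since 1.333 < 1.500, the render is height-limited.
The render is 960 × 4/3 ≈ 1280.00 px wide.
1440 − 1280.00 = 160.00 px of bars (80.00 each).

80 px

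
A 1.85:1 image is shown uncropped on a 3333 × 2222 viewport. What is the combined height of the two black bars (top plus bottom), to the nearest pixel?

420 px

1.85:1 (1.850) > 3:2 (1.500), so the image fills the width.
That makes the image 1801.62 px tall (3333 / 1.850).
2222 − 1801.62 = 420.38 px of bars.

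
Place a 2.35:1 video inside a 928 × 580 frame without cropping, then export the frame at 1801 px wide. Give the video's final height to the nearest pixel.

Fitted into 928×580, the video spans the width; its height is 928 / 2.350 ≈ 394.89 px.
Resizing to 1801 px wide multiplies everything by 1.9407: 394.89 → 766.38 px.

766 px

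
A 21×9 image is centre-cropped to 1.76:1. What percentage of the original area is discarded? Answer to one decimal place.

24.6%

Going from 21×9 to 1.76:1 means cutting width while keeping height.
(1.760)/(2.333) ≈ 0.754 of the area survives, leaving 24.57% discarded.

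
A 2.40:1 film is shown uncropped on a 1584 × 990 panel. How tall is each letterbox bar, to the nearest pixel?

165 px

2.40:1 (2.400) > 16×10 (1.600), so the film fills the width.
The film is 1584 / 2.400 ≈ 660.00 px tall.
Leftover height: 990 − 660.00 = 330.00 px → 165.00 each side.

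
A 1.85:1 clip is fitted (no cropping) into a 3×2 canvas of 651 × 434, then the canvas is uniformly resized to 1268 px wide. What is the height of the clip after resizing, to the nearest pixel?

At 651×434 the clip is width-limited, so height = 651 / 1.850 ≈ 351.89 px.
The frame scales by 1268/651 = 1.9478; 351.89 × 1.9478 ≈ 685.41 px.

685 px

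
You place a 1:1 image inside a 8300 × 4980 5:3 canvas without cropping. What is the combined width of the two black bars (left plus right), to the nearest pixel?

Since 1.000 < 1.667, the image is height-limited.
The image is 4980 × 1/1 ≈ 4980.00 px wide.
Leftover width: 8300 − 4980.00 = 3320.00 px.

3320 px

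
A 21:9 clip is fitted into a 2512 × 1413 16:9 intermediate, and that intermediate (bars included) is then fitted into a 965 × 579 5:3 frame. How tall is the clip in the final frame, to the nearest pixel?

414 px

Inside the 2512×1413 canvas the clip is width-limited at 2512.00 × 1076.57.
The 16:9 canvas is width-limited in 965×579, giving 965.00 × 542.81; scale factor 0.3842.
The clip scales with it: height 1076.57 × 0.3842 ≈ 413.57.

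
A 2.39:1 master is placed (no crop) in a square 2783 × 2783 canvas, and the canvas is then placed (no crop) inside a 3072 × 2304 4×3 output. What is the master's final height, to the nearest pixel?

First fit — 2.39:1 into 2783×2783 spans the width: 2783.00 × 1164.44.
square in 3072×2304: fills the height, so the intermediate becomes 2304.00 × 2304.00 — a scale of ×0.8279.
So the master's height is 1164.44 × 0.8279 ≈ 964.02.

964 px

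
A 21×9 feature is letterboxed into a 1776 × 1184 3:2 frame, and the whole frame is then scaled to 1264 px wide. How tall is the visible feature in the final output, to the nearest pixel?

542 px

In the 1776×1184 frame the feature fills the width: height = 1776 × 9/21 ≈ 761.14 px.
Scaling 1776 → 1264 is ×0.7117, so the height becomes 761.14 × 0.7117 ≈ 541.71 px.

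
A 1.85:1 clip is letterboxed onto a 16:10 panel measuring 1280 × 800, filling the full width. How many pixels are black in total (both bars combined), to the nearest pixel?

Content height = 1280 / 1.850 ≈ 691.8919 px.
800 − 691.8919 = 108.1081 px of bars.
Across the 1280-px span: 108.1081 × 1280 ≈ 138378 px.

138378 pixels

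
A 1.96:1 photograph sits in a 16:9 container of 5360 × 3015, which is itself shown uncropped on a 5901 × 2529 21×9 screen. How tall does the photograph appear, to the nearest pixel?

2294 px

1.96:1 in 5360×3015: fills the width, so the photograph is 5360.00 × 2734.69.
The 16:9 canvas is height-limited in 5901×2529, giving 4496.00 × 2529.00; scale factor 0.8388.
So the photograph's height is 2734.69 × 0.8388 ≈ 2293.88.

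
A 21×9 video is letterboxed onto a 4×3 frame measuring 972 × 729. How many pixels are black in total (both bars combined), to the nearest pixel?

Since 2.333 > 1.333, the video is width-limited.
Content height = 972 × 9/21 ≈ 416.5714 px.
Leftover height: 729 − 416.5714 = 312.4286 px.
That's 312.4286 × 972 ≈ 303681 black pixels.

303681 pixels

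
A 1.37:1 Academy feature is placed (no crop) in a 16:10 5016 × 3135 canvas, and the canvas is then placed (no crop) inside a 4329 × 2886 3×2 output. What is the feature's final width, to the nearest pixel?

3707 px

First fit — 1.37:1 Academy into 5016×3135 spans the height: 4294.95 × 3135.00.
Second fit — the 16:10 canvas into 4329×2886 spans the width: 4329.00 × 2705.62 (×0.8630 from 5016×3135).
Applying the same ×0.8630: 4294.95 → 3706.71.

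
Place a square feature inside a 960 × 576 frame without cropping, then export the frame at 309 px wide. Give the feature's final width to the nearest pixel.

Fitted into 960×576, the feature spans the height; its width is 576 × 1/1 ≈ 576.00 px.
The frame scales by 309/960 = 0.3219; 576.00 × 0.3219 ≈ 185.40 px.

185 px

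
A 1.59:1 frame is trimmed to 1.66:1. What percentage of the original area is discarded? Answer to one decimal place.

4.2%

Going from 1.59:1 to 1.66:1 means cutting height while keeping width.
Fraction kept = (1.590)/(1.660) ≈ 95.78%, so 4.22% is lost.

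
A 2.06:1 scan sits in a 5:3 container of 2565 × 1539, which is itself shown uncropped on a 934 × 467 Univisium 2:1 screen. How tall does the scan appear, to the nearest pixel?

Inside the 2565×1539 canvas the scan is width-limited at 2565.00 × 1245.15.
5:3 in 934×467: fills the height, so the intermediate becomes 778.33 × 467.00 — a scale of ×0.3034.
So the scan's height is 1245.15 × 0.3034 ≈ 377.83.

378 px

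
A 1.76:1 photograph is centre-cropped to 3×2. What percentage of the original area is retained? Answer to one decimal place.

85.2%

3×2 is narrower than 1.76:1, so the crop keeps the full height and trims the width.
(1.500)/(1.760) ≈ 0.852 of the area survives.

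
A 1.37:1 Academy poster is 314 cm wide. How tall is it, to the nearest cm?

229 cm

At 1.37:1 Academy, 314 / 1.370 ≈ 229.20.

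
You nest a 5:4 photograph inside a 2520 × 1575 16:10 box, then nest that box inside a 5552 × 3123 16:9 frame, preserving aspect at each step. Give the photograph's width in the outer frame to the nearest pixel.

3904 px

5:4 in 2520×1575: fills the height, so the photograph is 1968.75 × 1575.00.
16:10 in 5552×3123: fills the height, so the intermediate becomes 4996.80 × 3123.00 — a scale of ×1.9829.
Applying the same ×1.9829: 1968.75 → 3903.75.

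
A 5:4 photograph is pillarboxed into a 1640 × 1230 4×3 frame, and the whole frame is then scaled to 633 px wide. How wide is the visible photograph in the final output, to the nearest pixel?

593 px

At 1640×1230 the photograph is height-limited, so width = 1230 × 5/4 ≈ 1537.50 px.
Scaling 1640 → 633 is ×0.3860, so the width becomes 1537.50 × 0.3860 ≈ 593.44 px.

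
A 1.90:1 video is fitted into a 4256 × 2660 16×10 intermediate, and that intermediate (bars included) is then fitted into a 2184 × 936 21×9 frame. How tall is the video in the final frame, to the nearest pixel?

788 px

1.90:1 in 4256×2660: fills the width, so the video is 4256.00 × 2240.00.
Second fit — the 16×10 canvas into 2184×936 spans the height: 1497.60 × 936.00 (×0.3519 from 4256×2660).
So the video's height is 2240.00 × 0.3519 ≈ 788.21.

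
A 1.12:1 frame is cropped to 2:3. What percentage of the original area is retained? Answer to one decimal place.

Going from 1.12:1 to 2:3 means cutting width while keeping height.
Fraction kept = (0.667)/(1.120) ≈ 59.52%.

59.5%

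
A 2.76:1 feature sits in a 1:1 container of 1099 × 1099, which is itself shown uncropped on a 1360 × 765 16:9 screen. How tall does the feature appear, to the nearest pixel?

277 px

Inside the 1099×1099 canvas the feature is width-limited at 1099.00 × 398.19.
1:1 in 1360×765: fills the height, so the intermediate becomes 765.00 × 765.00 — a scale of ×0.6961.
Applying the same ×0.6961: 398.19 → 277.17.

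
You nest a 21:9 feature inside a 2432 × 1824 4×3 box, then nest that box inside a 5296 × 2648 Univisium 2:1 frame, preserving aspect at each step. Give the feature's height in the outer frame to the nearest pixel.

First fit — 21:9 into 2432×1824 spans the width: 2432.00 × 1042.29.
Second fit — the 4×3 canvas into 5296×2648 spans the height: 3530.67 × 2648.00 (×1.4518 from 2432×1824).
The feature scales with it: height 1042.29 × 1.4518 ≈ 1513.14.

1513 px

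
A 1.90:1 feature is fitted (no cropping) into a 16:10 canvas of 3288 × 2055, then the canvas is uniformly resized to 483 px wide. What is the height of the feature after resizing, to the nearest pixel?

254 px

At 3288×2055 the feature is width-limited, so height = 3288 / 1.900 ≈ 1730.53 px.
The frame scales by 483/3288 = 0.1469; 1730.53 × 0.1469 ≈ 254.21 px.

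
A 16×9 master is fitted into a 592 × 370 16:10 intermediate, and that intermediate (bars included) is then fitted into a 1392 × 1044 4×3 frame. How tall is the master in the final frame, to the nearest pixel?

16×9 in 592×370: fills the width, so the master is 592.00 × 333.00.
The 16:10 canvas is width-limited in 1392×1044, giving 1392.00 × 870.00; scale factor 2.3514.
Applying the same ×2.3514: 333.00 → 783.00.

783 px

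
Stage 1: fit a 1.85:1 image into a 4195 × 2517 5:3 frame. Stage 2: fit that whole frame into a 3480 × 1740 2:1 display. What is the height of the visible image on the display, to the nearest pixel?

1568 px

Inside the 4195×2517 canvas the image is width-limited at 4195.00 × 2267.57.
The 5:3 canvas is height-limited in 3480×1740, giving 2900.00 × 1740.00; scale factor 0.6913.
The image scales with it: height 2267.57 × 0.6913 ≈ 1567.57.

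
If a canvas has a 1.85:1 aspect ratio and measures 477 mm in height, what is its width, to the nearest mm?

477 × 1.850 = 882.45.

882 mm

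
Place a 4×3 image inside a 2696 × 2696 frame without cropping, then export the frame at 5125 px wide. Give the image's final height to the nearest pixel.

Fitted into 2696×2696, the image spans the width; its height is 2696 × 3/4 ≈ 2022.00 px.
The frame scales by 5125/2696 = 1.9010; 2022.00 × 1.9010 ≈ 3843.75 px.

3844 px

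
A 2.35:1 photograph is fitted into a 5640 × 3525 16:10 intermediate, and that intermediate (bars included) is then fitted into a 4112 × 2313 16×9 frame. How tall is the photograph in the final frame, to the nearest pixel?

1575 px

Inside the 5640×3525 canvas the photograph is width-limited at 5640.00 × 2400.00.
The 16:10 canvas is height-limited in 4112×2313, giving 3700.80 × 2313.00; scale factor 0.6562.
So the photograph's height is 2400.00 × 0.6562 ≈ 1574.81.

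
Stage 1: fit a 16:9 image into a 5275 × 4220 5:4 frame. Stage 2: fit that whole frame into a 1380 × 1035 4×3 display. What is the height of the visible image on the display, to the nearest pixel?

Inside the 5275×4220 canvas the image is width-limited at 5275.00 × 2967.19.
5:4 in 1380×1035: fills the height, so the intermediate becomes 1293.75 × 1035.00 — a scale of ×0.2453.
The image scales with it: height 2967.19 × 0.2453 ≈ 727.73.

728 px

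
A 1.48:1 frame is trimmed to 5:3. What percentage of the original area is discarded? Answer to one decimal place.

Going from 1.48:1 to 5:3 means cutting height while keeping width.
(1.480)/(1.667) ≈ 0.888 of the area survives, leaving 11.20% discarded.

11.2%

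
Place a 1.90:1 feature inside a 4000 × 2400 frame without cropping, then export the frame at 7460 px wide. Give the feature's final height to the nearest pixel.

In the 4000×2400 frame the feature fills the width: height = 4000 / 1.900 ≈ 2105.26 px.
Scaling 4000 → 7460 is ×1.8650, so the height becomes 2105.26 × 1.8650 ≈ 3926.32 px.

3926 px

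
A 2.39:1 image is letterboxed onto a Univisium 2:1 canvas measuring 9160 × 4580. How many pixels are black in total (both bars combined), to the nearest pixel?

6845854 pixels

2.39:1 is wider than Univisium 2:1, so it spans the full width.
Content height = 9160 / 2.390 ≈ 3832.6360 px.
4580 − 3832.6360 = 747.3640 px of bars.
Across the 9160-px span: 747.3640 × 9160 ≈ 6845854 px.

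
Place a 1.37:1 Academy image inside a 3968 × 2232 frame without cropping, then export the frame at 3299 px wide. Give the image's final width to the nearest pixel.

At 3968×2232 the image is height-limited, so width = 2232 × 1.370 ≈ 3057.84 px.
The frame scales by 3299/3968 = 0.8314; 3057.84 × 0.8314 ≈ 2542.29 px.

2542 px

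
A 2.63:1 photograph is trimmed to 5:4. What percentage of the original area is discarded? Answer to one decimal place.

52.5%

The height stays; only width is cut (since 5:4 is narrower than 2.63:1).
Area ratio = (1.250)/(2.630) = 47.53%; the remaining 52.47% is cropped out.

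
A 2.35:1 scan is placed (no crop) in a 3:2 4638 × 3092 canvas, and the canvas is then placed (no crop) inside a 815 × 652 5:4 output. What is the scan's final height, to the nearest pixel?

2.35:1 in 4638×3092: fills the width, so the scan is 4638.00 × 1973.62.
3:2 in 815×652: fills the width, so the intermediate becomes 815.00 × 543.33 — a scale of ×0.1757.
The scan scales with it: height 1973.62 × 0.1757 ≈ 346.81.

347 px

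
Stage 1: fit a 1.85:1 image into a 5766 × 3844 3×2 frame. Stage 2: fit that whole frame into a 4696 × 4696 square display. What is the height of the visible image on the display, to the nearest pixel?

1.85:1 in 5766×3844: fills the width, so the image is 5766.00 × 3116.76.
3×2 in 4696×4696: fills the width, so the intermediate becomes 4696.00 × 3130.67 — a scale of ×0.8144.
So the image's height is 3116.76 × 0.8144 ≈ 2538.38.

2538 px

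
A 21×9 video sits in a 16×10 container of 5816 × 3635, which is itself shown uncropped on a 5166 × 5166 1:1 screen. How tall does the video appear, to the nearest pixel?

21×9 in 5816×3635: fills the width, so the video is 5816.00 × 2492.57.
16×10 in 5166×5166: fills the width, so the intermediate becomes 5166.00 × 3228.75 — a scale of ×0.8882.
Applying the same ×0.8882: 2492.57 → 2214.00.

2214 px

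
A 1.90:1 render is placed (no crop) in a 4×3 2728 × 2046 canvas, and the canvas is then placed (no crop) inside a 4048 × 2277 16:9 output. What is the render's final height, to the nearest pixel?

1598 px

Inside the 2728×2046 canvas the render is width-limited at 2728.00 × 1435.79.
The 4×3 canvas is height-limited in 4048×2277, giving 3036.00 × 2277.00; scale factor 1.1129.
The render scales with it: height 1435.79 × 1.1129 ≈ 1597.89.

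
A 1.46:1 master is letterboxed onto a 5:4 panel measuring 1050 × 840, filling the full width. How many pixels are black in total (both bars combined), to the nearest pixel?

The master is 1050 / 1.460 ≈ 719.1781 px tall.
Leftover height: 840 − 719.1781 = 120.8219 px.
Bar area = 120.8219 × 1050 ≈ 126863 px.

126863 pixels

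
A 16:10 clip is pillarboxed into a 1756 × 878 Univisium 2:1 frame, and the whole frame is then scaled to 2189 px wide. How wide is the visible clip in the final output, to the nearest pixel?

1751 px

In the 1756×878 frame the clip fills the height: width = 878 × 16/10 ≈ 1404.80 px.
Scaling 1756 → 2189 is ×1.2466, so the width becomes 1404.80 × 1.2466 ≈ 1751.20 px.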